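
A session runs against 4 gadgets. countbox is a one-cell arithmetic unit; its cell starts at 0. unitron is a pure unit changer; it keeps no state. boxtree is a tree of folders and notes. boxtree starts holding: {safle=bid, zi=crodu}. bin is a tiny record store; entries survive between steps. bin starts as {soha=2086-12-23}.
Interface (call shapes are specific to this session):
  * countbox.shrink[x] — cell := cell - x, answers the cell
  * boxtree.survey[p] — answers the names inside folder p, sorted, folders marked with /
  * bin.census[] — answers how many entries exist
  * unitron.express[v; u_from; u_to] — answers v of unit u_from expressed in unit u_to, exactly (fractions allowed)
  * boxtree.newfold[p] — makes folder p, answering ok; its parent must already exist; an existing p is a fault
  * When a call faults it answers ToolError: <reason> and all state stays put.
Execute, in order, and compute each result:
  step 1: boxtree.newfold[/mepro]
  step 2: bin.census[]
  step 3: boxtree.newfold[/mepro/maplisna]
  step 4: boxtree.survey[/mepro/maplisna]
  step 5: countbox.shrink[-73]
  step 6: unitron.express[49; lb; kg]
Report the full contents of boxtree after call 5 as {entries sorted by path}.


Do: newfold[/mepro]
See: ok
Do: census[]
See: 1
Do: newfold[/mepro/maplisna]
See: ok
Do: survey[/mepro/maplisna]
See: []
Do: shrink[-73]
See: 73
Do: express[49; lb; kg]
See: 2222602613/100000000

Answer: {mepro/, mepro/maplisna/, safle=bid, zi=crodu}


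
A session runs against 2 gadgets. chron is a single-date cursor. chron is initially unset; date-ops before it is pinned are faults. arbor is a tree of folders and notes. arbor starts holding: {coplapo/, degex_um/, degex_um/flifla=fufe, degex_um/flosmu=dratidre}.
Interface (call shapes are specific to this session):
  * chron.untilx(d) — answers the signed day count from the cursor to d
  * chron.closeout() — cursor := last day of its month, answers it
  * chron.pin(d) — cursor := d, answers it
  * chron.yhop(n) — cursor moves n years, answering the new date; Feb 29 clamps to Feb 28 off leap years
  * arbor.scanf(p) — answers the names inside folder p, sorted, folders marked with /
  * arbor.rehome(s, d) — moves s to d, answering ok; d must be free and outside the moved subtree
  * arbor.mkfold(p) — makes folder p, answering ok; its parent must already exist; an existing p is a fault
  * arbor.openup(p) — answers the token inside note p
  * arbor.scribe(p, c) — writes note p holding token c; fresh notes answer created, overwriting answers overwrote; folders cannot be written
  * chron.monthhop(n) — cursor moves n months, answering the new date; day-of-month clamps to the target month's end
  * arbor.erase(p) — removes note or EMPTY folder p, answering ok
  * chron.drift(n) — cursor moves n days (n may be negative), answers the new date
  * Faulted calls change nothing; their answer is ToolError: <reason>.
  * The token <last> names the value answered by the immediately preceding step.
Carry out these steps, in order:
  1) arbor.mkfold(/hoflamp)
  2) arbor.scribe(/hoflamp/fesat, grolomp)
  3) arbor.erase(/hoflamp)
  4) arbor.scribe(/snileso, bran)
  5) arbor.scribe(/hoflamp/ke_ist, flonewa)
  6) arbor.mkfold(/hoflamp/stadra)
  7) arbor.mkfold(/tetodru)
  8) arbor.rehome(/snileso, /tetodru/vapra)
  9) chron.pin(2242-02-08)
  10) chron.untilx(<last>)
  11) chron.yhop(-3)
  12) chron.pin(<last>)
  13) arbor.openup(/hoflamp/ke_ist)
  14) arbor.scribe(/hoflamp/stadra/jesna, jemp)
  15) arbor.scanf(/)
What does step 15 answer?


Answer: [coplapo/, degex_um/, hoflamp/, tetodru/]

Derivation:
-> mkfold(/hoflamp)
<- ok
-> scribe(/hoflamp/fesat, grolomp)
<- created
-> erase(/hoflamp)
<- ToolError: not empty
-> scribe(/snileso, bran)
<- created
-> scribe(/hoflamp/ke_ist, flonewa)
<- created
-> mkfold(/hoflamp/stadra)
<- ok
-> mkfold(/tetodru)
<- ok
-> rehome(/snileso, /tetodru/vapra)
<- ok
-> pin(2242-02-08)
<- 2242-02-08
-> untilx(<last>)
<- 0
-> yhop(-3)
<- 2239-02-08
-> pin(<last>)
<- 2239-02-08
-> openup(/hoflamp/ke_ist)
<- flonewa
-> scribe(/hoflamp/stadra/jesna, jemp)
<- created
-> scanf(/)
<- [coplapo/, degex_um/, hoflamp/, tetodru/]


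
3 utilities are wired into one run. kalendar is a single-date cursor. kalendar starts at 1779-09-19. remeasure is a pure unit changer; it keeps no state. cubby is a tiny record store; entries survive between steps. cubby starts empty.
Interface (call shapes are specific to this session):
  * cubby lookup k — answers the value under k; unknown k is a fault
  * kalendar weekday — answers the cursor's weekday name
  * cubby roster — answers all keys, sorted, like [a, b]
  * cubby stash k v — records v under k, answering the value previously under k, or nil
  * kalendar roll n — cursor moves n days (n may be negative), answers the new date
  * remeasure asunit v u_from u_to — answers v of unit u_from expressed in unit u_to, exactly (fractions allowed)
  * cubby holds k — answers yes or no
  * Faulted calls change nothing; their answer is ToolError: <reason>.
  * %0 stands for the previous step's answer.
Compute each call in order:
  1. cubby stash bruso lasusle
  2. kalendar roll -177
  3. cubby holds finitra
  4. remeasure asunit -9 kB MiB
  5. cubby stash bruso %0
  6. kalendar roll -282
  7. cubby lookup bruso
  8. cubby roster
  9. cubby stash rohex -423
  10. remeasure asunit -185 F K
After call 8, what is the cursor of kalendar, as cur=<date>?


Answer: cur=1778-06-17

Derivation:
Act: cubby stash[k='bruso'; v='lasusle']
Obs: nil
Act: kalendar roll[n='-177']
Obs: 1779-03-26
Act: cubby holds[k='finitra']
Obs: no
Act: remeasure asunit[v='-9'; u_from='kB'; u_to='MiB']
Obs: -1125/131072
Act: cubby stash[k='bruso'; v='%0']
Obs: lasusle
Act: kalendar roll[n='-282']
Obs: 1778-06-17
Act: cubby lookup[k='bruso']
Obs: -1125/131072
Act: cubby roster[]
Obs: [bruso]
Act: cubby stash[k='rohex'; v='-423']
Obs: nil
Act: remeasure asunit[v='-185'; u_from='F'; u_to='K']
Obs: 27467/180


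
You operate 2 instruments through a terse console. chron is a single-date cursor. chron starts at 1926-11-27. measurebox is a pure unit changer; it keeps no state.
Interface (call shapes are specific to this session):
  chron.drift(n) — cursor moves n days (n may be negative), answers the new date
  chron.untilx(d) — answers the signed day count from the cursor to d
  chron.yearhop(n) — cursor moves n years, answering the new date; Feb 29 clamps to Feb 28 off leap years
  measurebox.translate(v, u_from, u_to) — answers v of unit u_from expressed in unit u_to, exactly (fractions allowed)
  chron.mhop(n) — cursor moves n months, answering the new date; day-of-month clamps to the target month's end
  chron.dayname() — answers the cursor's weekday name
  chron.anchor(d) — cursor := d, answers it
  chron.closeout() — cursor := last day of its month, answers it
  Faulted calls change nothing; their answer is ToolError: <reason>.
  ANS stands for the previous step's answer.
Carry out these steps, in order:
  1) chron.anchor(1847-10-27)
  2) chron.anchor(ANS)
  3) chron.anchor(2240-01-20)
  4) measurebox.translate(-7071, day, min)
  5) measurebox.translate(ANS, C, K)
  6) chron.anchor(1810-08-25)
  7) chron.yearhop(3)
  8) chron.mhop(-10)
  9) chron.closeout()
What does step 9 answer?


Answer: 1812-10-31

Derivation:
Invoking chron.anchor using d: 1847-10-27, and see 1847-10-27.
I use chron.anchor using d: ANS, which returns 1847-10-27.
I use chron.anchor using d: 2240-01-20, and observe 2240-01-20.
I invoke measurebox.translate using v: -7071, u_from: day, u_to: min, yielding -10182240.
I call measurebox.translate using v: ANS, u_from: C, u_to: K, → -203639337/20.
I use chron.anchor using d: 1810-08-25, — result: 1810-08-25.
I invoke chron.yearhop using n: 3: 1813-08-25.
I run chron.mhop using n: -10, giving 1812-10-25.
I use chron.closeout(), and see 1812-10-31.


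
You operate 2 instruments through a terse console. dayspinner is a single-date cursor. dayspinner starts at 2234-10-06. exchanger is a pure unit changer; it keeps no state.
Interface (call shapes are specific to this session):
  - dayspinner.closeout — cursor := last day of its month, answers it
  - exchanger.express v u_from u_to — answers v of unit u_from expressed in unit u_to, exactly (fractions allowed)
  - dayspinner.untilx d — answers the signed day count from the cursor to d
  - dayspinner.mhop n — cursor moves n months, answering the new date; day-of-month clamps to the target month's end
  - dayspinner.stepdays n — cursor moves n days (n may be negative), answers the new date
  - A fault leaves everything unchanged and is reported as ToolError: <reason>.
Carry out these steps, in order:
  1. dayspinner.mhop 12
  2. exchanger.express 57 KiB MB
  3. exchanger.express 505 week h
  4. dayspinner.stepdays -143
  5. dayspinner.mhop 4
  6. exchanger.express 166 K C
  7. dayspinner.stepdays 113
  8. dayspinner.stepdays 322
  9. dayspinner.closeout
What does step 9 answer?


Answer: 2236-11-30

Derivation:
==> mhop(12)
<== 2235-10-06
==> express(57, KiB, MB)
<== 912/15625
==> express(505, week, h)
<== 84840
==> stepdays(-143)
<== 2235-05-16
==> mhop(4)
<== 2235-09-16
==> express(166, K, C)
<== -2143/20
==> stepdays(113)
<== 2236-01-07
==> stepdays(322)
<== 2236-11-24
==> closeout()
<== 2236-11-30


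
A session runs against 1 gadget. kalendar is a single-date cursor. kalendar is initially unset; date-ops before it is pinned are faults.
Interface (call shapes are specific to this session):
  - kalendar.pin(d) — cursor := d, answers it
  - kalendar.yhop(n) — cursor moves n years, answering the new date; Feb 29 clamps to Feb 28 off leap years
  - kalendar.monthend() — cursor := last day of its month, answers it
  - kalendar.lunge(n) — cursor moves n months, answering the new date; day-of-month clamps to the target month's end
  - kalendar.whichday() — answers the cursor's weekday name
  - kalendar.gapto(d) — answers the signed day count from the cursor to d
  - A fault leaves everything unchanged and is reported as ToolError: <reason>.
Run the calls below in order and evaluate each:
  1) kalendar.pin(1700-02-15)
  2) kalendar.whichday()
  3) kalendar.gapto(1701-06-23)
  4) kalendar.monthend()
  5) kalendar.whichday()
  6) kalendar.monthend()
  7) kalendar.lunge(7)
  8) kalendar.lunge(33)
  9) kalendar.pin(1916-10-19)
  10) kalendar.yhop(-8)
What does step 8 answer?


Answer: 1703-06-28

Derivation:
Then kalendar.pin with d='1700-02-15', yielding 1700-02-15.
I invoke kalendar.whichday(), giving Monday.
Invoking kalendar.gapto with d='1701-06-23', → 493.
Then kalendar.monthend(), giving 1700-02-28.
I use kalendar.whichday(), — result: Sunday.
I invoke kalendar.monthend, and get 1700-02-28.
Then kalendar.lunge with n='7': 1700-09-28.
Invoking kalendar.lunge with n='33', giving 1703-06-28.
Invoking kalendar.pin with d='1916-10-19', and observe 1916-10-19.
I call kalendar.yhop with n='-8', giving 1908-10-19.


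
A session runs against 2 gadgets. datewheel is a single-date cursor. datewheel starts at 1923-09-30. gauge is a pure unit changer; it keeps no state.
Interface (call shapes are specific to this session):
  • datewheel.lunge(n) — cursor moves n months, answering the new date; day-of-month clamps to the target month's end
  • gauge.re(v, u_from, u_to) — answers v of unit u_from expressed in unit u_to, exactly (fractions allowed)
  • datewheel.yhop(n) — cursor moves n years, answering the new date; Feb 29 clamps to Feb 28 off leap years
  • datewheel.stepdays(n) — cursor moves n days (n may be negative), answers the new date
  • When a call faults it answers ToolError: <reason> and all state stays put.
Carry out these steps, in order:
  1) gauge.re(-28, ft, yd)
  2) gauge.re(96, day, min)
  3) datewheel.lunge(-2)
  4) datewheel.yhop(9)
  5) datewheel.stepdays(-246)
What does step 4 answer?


Answer: 1932-07-30

Derivation:
Calling gauge.re passing v='-28', u_from='ft', u_to='yd', giving -28/3.
Then gauge.re passing v='96', u_from='day', u_to='min': 138240.
Then datewheel.lunge passing n='-2': 1923-07-30.
Calling datewheel.yhop passing n='9', — result: 1932-07-30.
I invoke datewheel.stepdays passing n='-246', yielding 1931-11-27.


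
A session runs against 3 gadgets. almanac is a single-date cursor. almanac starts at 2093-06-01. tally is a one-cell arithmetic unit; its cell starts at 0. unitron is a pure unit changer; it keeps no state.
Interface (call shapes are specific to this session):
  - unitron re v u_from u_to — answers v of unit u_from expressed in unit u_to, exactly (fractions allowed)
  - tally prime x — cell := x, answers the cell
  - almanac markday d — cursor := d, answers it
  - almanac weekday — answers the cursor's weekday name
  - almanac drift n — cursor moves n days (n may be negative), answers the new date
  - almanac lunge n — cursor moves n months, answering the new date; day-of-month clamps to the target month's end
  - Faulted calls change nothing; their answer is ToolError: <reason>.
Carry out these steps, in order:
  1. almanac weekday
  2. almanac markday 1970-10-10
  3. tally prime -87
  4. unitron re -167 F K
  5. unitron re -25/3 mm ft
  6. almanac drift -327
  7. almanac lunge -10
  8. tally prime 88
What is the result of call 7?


CALL almanac weekday[]
RET  Monday
CALL almanac markday[1970-10-10]
RET  1970-10-10
CALL tally prime[-87]
RET  -87
CALL unitron re[-167; F; K]
RET  29267/180
CALL unitron re[-25/3; mm; ft]
RET  -125/4572
CALL almanac drift[-327]
RET  1969-11-17
CALL almanac lunge[-10]
RET  1969-01-17
CALL tally prime[88]
RET  88

Answer: 1969-01-17


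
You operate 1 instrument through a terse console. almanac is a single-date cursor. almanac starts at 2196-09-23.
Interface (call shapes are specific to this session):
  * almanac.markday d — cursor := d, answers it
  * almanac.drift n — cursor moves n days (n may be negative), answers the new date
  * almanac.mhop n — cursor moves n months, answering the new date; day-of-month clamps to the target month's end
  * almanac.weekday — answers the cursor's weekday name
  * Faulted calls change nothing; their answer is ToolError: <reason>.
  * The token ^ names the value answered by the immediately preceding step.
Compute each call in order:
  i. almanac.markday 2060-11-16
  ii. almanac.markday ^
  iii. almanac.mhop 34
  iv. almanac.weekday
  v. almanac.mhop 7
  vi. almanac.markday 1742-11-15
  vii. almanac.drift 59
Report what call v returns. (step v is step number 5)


! 1. almanac.markday(2060-11-16) == 2060-11-16
! 2. almanac.markday(^) == 2060-11-16
! 3. almanac.mhop(34) == 2063-09-16
! 4. almanac.weekday() == Sunday
! 5. almanac.mhop(7) == 2064-04-16
! 6. almanac.markday(1742-11-15) == 1742-11-15
! 7. almanac.drift(59) == 1743-01-13

Answer: 2064-04-16


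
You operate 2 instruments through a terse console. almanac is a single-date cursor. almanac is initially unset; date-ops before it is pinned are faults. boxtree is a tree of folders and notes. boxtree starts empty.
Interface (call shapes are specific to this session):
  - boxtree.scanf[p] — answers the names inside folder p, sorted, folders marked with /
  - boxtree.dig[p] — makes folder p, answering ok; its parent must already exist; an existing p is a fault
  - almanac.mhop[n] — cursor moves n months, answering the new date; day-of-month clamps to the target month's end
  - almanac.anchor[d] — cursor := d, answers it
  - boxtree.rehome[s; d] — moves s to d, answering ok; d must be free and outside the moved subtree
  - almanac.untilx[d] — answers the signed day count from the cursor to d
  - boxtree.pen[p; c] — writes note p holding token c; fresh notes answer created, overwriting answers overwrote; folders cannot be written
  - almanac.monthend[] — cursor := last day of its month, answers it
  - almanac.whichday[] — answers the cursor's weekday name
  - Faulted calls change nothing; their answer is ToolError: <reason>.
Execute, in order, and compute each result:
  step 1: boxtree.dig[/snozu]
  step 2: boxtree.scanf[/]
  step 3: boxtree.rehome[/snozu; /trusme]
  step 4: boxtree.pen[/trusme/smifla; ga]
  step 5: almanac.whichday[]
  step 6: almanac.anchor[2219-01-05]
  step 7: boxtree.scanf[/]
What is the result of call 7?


I use dig with p→/snozu, yielding ok.
Next I call scanf with p→/, → [snozu/].
Now I run rehome with s→/snozu, d→/trusme, and get ok.
I use pen with p→/trusme/smifla, c→ga, which returns created.
Invoking whichday(): ToolError: no date set.
Calling anchor with d→2219-01-05: 2219-01-05.
Using scanf with p→/, and get [trusme/].

Answer: [trusme/]


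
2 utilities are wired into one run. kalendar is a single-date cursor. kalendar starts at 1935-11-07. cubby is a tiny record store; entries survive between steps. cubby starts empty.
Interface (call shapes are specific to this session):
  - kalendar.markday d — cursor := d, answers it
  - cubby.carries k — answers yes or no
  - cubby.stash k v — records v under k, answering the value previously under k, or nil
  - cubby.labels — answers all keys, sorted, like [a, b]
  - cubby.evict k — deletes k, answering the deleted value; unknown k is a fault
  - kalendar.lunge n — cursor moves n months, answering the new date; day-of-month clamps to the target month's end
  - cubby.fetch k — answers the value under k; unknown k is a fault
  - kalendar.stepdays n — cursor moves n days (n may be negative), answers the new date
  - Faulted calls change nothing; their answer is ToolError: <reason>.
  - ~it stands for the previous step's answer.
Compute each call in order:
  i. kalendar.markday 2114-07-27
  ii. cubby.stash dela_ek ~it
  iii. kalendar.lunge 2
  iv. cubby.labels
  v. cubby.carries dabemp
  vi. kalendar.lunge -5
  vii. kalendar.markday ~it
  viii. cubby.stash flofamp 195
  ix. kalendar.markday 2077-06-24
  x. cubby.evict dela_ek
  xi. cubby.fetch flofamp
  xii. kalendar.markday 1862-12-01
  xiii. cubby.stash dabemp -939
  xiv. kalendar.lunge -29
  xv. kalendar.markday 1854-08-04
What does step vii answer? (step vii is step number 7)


Answer: 2114-04-27

Derivation:
CALL kalendar.markday[2114-07-27]
RET  2114-07-27
CALL cubby.stash[dela_ek; ~it]
RET  nil
CALL kalendar.lunge[2]
RET  2114-09-27
CALL cubby.labels[]
RET  [dela_ek]
CALL cubby.carries[dabemp]
RET  no
CALL kalendar.lunge[-5]
RET  2114-04-27
CALL kalendar.markday[~it]
RET  2114-04-27
CALL cubby.stash[flofamp; 195]
RET  nil
CALL kalendar.markday[2077-06-24]
RET  2077-06-24
CALL cubby.evict[dela_ek]
RET  2114-07-27
CALL cubby.fetch[flofamp]
RET  195
CALL kalendar.markday[1862-12-01]
RET  1862-12-01
CALL cubby.stash[dabemp; -939]
RET  nil
CALL kalendar.lunge[-29]
RET  1860-07-01
CALL kalendar.markday[1854-08-04]
RET  1854-08-04


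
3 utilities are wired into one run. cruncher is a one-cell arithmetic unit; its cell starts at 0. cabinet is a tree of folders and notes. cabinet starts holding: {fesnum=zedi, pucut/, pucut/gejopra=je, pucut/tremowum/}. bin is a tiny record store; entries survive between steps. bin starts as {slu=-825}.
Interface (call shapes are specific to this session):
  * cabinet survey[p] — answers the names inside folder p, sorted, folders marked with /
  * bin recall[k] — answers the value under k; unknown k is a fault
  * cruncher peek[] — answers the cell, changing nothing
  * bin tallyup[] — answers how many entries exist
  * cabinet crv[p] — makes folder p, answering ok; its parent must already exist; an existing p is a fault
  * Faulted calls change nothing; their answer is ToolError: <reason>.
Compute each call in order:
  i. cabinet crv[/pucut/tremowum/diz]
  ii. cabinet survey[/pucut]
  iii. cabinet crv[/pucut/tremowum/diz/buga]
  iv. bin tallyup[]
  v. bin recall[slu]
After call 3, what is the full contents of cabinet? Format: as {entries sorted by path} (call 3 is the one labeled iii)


Answer: {fesnum=zedi, pucut/, pucut/gejopra=je, pucut/tremowum/, pucut/tremowum/diz/, pucut/tremowum/diz/buga/}

Derivation:
;; cabinet crv(/pucut/tremowum/diz) ~> ok
;; cabinet survey(/pucut) ~> [gejopra, tremowum/]
;; cabinet crv(/pucut/tremowum/diz/buga) ~> ok
;; bin tallyup() ~> 1
;; bin recall(slu) ~> -825


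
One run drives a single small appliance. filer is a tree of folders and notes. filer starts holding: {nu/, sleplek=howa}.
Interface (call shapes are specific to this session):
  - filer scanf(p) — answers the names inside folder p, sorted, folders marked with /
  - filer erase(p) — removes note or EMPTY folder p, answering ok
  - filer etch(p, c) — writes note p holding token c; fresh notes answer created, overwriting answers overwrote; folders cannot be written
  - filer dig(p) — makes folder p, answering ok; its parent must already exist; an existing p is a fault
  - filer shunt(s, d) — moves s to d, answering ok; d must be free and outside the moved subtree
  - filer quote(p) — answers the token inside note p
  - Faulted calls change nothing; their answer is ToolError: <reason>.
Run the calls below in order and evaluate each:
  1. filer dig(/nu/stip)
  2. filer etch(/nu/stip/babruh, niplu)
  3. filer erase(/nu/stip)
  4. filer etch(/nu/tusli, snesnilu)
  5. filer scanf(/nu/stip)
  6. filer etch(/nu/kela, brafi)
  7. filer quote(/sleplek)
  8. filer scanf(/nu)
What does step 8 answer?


Do: filer dig[p='/nu/stip']
See: ok
Do: filer etch[p='/nu/stip/babruh'; c='niplu']
See: created
Do: filer erase[p='/nu/stip']
See: ToolError: not empty
Do: filer etch[p='/nu/tusli'; c='snesnilu']
See: created
Do: filer scanf[p='/nu/stip']
See: [babruh]
Do: filer etch[p='/nu/kela'; c='brafi']
See: created
Do: filer quote[p='/sleplek']
See: howa
Do: filer scanf[p='/nu']
See: [kela, stip/, tusli]

Answer: [kela, stip/, tusli]


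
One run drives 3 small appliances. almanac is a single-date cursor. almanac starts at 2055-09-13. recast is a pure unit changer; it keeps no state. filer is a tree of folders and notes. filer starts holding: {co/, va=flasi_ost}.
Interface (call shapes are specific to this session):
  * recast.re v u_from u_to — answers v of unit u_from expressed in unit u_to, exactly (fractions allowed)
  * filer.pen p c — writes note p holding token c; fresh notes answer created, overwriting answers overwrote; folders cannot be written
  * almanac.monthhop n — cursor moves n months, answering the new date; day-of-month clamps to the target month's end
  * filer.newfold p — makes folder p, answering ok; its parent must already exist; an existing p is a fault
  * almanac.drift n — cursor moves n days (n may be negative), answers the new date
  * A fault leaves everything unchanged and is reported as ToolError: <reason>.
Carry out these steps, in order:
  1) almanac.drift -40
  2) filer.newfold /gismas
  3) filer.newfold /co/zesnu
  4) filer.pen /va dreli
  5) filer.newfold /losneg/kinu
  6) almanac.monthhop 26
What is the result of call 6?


-- almanac.drift(-40) ~> 2055-08-04
-- filer.newfold(/gismas) ~> ok
-- filer.newfold(/co/zesnu) ~> ok
-- filer.pen(/va, dreli) ~> overwrote
-- filer.newfold(/losneg/kinu) ~> ToolError: no parent
-- almanac.monthhop(26) ~> 2057-10-04

Answer: 2057-10-04


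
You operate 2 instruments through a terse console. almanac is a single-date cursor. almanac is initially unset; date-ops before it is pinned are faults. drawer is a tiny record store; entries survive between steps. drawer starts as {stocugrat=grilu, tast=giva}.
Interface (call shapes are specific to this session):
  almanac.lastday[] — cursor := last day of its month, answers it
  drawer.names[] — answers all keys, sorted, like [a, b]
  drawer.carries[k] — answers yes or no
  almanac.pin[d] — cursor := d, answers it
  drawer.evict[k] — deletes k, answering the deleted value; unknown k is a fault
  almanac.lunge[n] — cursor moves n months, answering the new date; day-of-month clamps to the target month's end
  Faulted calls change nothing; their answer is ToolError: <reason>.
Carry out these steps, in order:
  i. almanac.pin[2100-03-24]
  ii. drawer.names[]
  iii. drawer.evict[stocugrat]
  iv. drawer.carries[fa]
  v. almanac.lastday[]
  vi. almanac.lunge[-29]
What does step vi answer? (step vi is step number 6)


Then almanac.pin with d: 2100-03-24, and see 2100-03-24.
Calling drawer.names(), yielding [stocugrat, tast].
Calling drawer.evict with k: stocugrat, yielding grilu.
Calling drawer.carries with k: fa, — result: no.
Calling almanac.lastday, and see 2100-03-31.
Then almanac.lunge with n: -29, which returns 2097-10-31.

Answer: 2097-10-31


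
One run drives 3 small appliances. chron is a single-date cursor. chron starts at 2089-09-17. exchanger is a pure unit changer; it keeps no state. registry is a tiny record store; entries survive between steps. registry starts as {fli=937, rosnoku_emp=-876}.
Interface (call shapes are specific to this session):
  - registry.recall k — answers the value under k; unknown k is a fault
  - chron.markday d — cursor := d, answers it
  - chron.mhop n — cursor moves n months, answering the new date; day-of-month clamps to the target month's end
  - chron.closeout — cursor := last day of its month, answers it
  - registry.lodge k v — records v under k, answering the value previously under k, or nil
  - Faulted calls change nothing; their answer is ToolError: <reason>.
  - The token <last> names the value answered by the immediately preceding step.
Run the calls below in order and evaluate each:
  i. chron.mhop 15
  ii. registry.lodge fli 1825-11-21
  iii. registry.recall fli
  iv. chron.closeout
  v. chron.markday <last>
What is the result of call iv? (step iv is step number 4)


Answer: 2090-12-31

Derivation:
>>> chron.mhop n=15
  2090-12-17
>>> registry.lodge k=fli v=1825-11-21
  937
>>> registry.recall k=fli
  1825-11-21
>>> chron.closeout
  2090-12-31
>>> chron.markday d=<last>
  2090-12-31


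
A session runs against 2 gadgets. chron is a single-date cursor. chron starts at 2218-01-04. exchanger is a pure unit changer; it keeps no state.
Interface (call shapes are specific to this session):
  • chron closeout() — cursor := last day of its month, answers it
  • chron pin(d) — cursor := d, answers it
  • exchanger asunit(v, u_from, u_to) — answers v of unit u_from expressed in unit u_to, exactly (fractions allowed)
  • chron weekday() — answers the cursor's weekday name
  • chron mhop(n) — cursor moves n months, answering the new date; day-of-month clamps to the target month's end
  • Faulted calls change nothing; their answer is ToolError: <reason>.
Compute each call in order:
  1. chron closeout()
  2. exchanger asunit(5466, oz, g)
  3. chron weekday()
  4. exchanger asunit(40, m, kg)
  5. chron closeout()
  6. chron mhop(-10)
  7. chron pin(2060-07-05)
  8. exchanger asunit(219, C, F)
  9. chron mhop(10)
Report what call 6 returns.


Answer: 2217-03-31

Derivation:
! chron closeout() -> 2218-01-31
! exchanger asunit(v='5466', u_from='oz', u_to='g') -> 123966794721/800000
! chron weekday() -> Saturday
! exchanger asunit(v='40', u_from='m', u_to='kg') -> ToolError: incompatible units
! chron closeout() -> 2218-01-31
! chron mhop(n='-10') -> 2217-03-31
! chron pin(d='2060-07-05') -> 2060-07-05
! exchanger asunit(v='219', u_from='C', u_to='F') -> 2131/5
! chron mhop(n='10') -> 2061-05-05


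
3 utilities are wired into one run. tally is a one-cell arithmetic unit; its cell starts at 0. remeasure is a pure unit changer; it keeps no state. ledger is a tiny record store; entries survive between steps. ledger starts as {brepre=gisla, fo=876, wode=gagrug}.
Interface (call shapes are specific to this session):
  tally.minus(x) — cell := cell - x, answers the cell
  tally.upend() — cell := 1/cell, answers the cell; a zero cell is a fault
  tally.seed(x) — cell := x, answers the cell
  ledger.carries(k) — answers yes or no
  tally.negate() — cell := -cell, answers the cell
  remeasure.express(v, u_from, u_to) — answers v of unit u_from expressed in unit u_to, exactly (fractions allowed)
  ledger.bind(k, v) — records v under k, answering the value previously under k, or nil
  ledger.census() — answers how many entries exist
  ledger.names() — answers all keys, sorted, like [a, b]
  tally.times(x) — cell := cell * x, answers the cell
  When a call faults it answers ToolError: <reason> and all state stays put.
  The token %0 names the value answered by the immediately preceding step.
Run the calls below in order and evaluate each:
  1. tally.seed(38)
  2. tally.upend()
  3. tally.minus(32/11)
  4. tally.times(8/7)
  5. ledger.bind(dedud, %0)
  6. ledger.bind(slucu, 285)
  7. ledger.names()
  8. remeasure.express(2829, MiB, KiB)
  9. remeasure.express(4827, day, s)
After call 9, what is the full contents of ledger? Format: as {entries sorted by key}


Answer: {brepre=gisla, dedud=-4820/1463, fo=876, slucu=285, wode=gagrug}

Derivation:
>> tally.seed(x→38)
<< 38
>> tally.upend()
<< 1/38
>> tally.minus(x→32/11)
<< -1205/418
>> tally.times(x→8/7)
<< -4820/1463
>> ledger.bind(k→dedud, v→%0)
<< nil
>> ledger.bind(k→slucu, v→285)
<< nil
>> ledger.names()
<< [brepre, dedud, fo, slucu, wode]
>> remeasure.express(v→2829, u_from→MiB, u_to→KiB)
<< 2896896
>> remeasure.express(v→4827, u_from→day, u_to→s)
<< 417052800


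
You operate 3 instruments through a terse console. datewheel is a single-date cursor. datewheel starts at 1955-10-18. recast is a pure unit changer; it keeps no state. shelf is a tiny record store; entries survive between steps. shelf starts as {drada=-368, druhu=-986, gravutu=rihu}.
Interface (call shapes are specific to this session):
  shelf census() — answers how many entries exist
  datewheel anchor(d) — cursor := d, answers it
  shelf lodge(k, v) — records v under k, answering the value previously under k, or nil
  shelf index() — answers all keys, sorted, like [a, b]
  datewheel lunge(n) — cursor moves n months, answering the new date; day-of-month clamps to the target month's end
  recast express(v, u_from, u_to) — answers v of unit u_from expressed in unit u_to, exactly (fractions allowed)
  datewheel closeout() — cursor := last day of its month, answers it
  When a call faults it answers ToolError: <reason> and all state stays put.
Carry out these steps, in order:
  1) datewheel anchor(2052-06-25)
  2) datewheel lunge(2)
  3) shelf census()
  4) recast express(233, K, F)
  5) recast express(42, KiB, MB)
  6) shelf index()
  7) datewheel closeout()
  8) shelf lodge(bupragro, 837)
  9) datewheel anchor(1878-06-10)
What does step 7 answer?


Answer: 2052-08-31

Derivation:
% 1. datewheel anchor(d: 2052-06-25) : 2052-06-25
% 2. datewheel lunge(n: 2) : 2052-08-25
% 3. shelf census() : 3
% 4. recast express(v: 233, u_from: K, u_to: F) : -4027/100
% 5. recast express(v: 42, u_from: KiB, u_to: MB) : 672/15625
% 6. shelf index() : [drada, druhu, gravutu]
% 7. datewheel closeout() : 2052-08-31
% 8. shelf lodge(k: bupragro, v: 837) : nil
% 9. datewheel anchor(d: 1878-06-10) : 1878-06-10


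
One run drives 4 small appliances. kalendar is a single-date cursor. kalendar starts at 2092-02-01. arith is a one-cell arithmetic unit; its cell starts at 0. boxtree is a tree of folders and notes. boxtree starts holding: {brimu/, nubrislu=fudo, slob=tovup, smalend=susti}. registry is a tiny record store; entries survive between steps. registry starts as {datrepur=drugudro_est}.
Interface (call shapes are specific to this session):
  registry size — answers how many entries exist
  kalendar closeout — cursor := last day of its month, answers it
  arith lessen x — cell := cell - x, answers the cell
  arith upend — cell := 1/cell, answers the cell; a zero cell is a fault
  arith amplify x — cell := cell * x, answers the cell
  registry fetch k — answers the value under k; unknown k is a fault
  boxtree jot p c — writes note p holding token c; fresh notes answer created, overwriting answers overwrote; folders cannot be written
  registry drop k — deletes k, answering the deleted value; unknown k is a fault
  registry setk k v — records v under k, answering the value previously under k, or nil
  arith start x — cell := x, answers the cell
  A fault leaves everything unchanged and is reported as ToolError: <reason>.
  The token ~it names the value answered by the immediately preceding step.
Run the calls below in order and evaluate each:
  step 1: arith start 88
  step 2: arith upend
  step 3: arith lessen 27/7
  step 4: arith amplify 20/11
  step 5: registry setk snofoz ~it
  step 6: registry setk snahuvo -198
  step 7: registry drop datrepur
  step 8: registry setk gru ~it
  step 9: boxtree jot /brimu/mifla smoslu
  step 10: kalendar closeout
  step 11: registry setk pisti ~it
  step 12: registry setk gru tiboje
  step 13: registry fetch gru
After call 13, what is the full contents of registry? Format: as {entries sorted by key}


→ arith start(x→88)
← 88
→ arith upend()
← 1/88
→ arith lessen(x→27/7)
← -2369/616
→ arith amplify(x→20/11)
← -11845/1694
→ registry setk(k→snofoz, v→~it)
← nil
→ registry setk(k→snahuvo, v→-198)
← nil
→ registry drop(k→datrepur)
← drugudro_est
→ registry setk(k→gru, v→~it)
← nil
→ boxtree jot(p→/brimu/mifla, c→smoslu)
← created
→ kalendar closeout()
← 2092-02-29
→ registry setk(k→pisti, v→~it)
← nil
→ registry setk(k→gru, v→tiboje)
← drugudro_est
→ registry fetch(k→gru)
← tiboje

Answer: {gru=tiboje, pisti=2092-02-29, snahuvo=-198, snofoz=-11845/1694}


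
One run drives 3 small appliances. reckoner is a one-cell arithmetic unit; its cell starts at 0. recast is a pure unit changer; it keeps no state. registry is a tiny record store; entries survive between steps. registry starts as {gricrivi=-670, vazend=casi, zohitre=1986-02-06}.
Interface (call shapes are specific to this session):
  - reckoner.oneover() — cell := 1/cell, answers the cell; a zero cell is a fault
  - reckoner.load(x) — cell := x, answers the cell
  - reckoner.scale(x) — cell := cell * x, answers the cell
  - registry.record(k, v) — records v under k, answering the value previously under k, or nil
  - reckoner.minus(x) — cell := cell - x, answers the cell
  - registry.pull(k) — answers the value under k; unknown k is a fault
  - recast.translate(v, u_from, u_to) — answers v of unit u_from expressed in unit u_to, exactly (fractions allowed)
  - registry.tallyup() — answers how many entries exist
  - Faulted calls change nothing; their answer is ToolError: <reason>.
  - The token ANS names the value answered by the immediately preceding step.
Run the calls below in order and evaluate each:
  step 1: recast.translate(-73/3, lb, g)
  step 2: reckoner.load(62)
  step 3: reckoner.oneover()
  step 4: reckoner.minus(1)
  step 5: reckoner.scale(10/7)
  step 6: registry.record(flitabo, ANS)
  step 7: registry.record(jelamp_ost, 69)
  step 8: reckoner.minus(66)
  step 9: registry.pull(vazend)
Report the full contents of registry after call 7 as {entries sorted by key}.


>>> recast.translate v: -73/3 u_from: lb u_to: g
= -3311224301/300000
>>> reckoner.load x: 62
= 62
>>> reckoner.oneover
= 1/62
>>> reckoner.minus x: 1
= -61/62
>>> reckoner.scale x: 10/7
= -305/217
>>> registry.record k: flitabo v: ANS
= nil
>>> registry.record k: jelamp_ost v: 69
= nil
>>> reckoner.minus x: 66
= -14627/217
>>> registry.pull k: vazend
= casi

Answer: {flitabo=-305/217, gricrivi=-670, jelamp_ost=69, vazend=casi, zohitre=1986-02-06}


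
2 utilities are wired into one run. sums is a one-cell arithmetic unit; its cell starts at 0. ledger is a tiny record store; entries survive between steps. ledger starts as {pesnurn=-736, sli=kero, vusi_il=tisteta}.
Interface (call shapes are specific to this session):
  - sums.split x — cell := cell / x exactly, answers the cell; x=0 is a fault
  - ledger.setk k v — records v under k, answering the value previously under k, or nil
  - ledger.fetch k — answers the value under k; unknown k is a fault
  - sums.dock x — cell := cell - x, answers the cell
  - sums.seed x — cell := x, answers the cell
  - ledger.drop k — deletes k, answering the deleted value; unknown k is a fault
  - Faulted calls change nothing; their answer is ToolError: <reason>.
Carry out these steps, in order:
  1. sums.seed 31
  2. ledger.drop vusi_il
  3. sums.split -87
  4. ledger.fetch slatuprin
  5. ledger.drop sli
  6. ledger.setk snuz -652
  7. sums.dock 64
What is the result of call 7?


Then sums.seed(x=31), and observe 31.
Calling ledger.drop(k=vusi_il), and observe tisteta.
Using sums.split(x=-87), and see -31/87.
Invoking ledger.fetch(k=slatuprin), yielding ToolError: no such key slatuprin.
Then ledger.drop(k=sli): kero.
I run ledger.setk(k=snuz, v=-652), giving nil.
Then sums.dock(x=64), and get -5599/87.

Answer: -5599/87


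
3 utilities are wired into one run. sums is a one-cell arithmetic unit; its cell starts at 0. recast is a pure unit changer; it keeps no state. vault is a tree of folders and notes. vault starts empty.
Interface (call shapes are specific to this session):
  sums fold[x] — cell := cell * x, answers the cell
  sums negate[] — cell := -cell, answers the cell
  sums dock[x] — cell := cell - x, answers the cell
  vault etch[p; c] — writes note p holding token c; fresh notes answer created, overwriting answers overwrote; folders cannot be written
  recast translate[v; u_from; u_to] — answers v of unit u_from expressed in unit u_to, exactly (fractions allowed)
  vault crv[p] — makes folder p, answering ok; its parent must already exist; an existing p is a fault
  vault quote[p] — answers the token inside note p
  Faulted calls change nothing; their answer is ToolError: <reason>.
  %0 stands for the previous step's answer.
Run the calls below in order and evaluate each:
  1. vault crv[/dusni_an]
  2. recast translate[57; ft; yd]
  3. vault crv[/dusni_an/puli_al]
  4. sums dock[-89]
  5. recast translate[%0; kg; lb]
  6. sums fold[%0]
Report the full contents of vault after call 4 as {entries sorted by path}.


Answer: {dusni_an/, dusni_an/puli_al/}

Derivation:
// 1. vault crv(p: /dusni_an) : ok
// 2. recast translate(v: 57, u_from: ft, u_to: yd) : 19
// 3. vault crv(p: /dusni_an/puli_al) : ok
// 4. sums dock(x: -89) : 89
// 5. recast translate(v: %0, u_from: kg, u_to: lb) : 8900000000/45359237
// 6. sums fold(x: %0) : 792100000000/45359237


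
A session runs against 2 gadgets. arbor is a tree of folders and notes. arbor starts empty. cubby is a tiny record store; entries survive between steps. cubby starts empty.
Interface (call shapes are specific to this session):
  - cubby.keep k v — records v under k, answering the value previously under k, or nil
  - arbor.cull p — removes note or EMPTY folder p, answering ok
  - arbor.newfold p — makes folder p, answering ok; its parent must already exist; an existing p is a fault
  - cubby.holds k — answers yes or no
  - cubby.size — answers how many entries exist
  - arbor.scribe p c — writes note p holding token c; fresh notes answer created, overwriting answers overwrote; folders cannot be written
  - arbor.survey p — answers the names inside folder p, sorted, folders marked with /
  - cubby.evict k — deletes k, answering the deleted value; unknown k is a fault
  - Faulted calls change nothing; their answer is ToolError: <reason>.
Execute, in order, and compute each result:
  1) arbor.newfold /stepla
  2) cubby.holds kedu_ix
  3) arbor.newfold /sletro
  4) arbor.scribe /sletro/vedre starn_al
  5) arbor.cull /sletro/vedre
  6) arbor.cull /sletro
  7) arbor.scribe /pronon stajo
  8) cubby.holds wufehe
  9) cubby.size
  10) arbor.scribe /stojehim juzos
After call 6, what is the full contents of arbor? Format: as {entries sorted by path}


Act: arbor.newfold[p=/stepla]
Obs: ok
Act: cubby.holds[k=kedu_ix]
Obs: no
Act: arbor.newfold[p=/sletro]
Obs: ok
Act: arbor.scribe[p=/sletro/vedre; c=starn_al]
Obs: created
Act: arbor.cull[p=/sletro/vedre]
Obs: ok
Act: arbor.cull[p=/sletro]
Obs: ok
Act: arbor.scribe[p=/pronon; c=stajo]
Obs: created
Act: cubby.holds[k=wufehe]
Obs: no
Act: cubby.size[]
Obs: 0
Act: arbor.scribe[p=/stojehim; c=juzos]
Obs: created

Answer: {stepla/}


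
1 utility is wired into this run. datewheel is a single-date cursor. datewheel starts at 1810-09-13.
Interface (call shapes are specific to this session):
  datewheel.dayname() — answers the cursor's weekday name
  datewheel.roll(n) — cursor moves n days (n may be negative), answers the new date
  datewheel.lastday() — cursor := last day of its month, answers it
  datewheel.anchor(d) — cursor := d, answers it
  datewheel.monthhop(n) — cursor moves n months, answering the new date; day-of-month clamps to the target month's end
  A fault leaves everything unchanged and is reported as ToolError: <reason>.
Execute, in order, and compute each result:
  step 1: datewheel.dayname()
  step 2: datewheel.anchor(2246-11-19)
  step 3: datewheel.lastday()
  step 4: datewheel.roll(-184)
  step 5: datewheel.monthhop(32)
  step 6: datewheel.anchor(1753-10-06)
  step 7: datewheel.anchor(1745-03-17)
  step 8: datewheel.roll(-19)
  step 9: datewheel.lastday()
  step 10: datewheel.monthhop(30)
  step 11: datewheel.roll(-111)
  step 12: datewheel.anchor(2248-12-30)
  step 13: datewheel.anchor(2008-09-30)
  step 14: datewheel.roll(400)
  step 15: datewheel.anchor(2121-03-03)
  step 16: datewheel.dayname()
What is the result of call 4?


Answer: 2246-05-30

Derivation:
Act: dayname[]
Obs: Thursday
Act: anchor[d='2246-11-19']
Obs: 2246-11-19
Act: lastday[]
Obs: 2246-11-30
Act: roll[n='-184']
Obs: 2246-05-30
Act: monthhop[n='32']
Obs: 2249-01-30
Act: anchor[d='1753-10-06']
Obs: 1753-10-06
Act: anchor[d='1745-03-17']
Obs: 1745-03-17
Act: roll[n='-19']
Obs: 1745-02-26
Act: lastday[]
Obs: 1745-02-28
Act: monthhop[n='30']
Obs: 1747-08-28
Act: roll[n='-111']
Obs: 1747-05-09
Act: anchor[d='2248-12-30']
Obs: 2248-12-30
Act: anchor[d='2008-09-30']
Obs: 2008-09-30
Act: roll[n='400']
Obs: 2009-11-04
Act: anchor[d='2121-03-03']
Obs: 2121-03-03
Act: dayname[]
Obs: Monday
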